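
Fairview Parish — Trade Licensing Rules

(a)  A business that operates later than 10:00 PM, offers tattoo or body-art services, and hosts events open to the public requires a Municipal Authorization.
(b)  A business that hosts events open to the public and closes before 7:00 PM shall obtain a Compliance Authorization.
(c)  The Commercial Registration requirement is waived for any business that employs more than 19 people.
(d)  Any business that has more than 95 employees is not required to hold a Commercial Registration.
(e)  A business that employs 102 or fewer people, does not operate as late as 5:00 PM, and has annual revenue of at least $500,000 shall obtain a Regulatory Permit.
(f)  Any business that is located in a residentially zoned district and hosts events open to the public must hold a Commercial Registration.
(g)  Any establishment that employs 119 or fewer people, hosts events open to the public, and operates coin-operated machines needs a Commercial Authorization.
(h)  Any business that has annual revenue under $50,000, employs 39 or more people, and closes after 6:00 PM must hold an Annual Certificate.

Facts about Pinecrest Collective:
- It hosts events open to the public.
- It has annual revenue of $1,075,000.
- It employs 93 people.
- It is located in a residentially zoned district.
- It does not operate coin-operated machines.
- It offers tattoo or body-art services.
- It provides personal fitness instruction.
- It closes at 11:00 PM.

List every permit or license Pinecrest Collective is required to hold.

Municipal Authorization

(a) closes 11:00 PM, after 10:00 PM; offers tattoo or body-art services; hosts events open to the public → Municipal Authorization required.
(b) hosts events open to the public; closes 11:00 PM, after 7:00 PM → Compliance Authorization not required.
(c) employees 93 > 19 → exempt from Commercial Registration.
(d) employees 93 ≤ 95 → Commercial Registration exemption does not apply.
(e) employees 93 ≤ 102; closes 11:00 PM, after 5:00 PM; revenue $1,075,000 ≥ $500,000 → Regulatory Permit not required.
(f) is located in a residentially zoned district; hosts events open to the public → Commercial Registration required.
(g) employees 93 ≤ 119; hosts events open to the public; does not operate coin-operated machines → Commercial Authorization not required.
(h) revenue $1,075,000 ≥ $50,000; employees 93 ≥ 39; closes 11:00 PM, after 6:00 PM → Annual Certificate not required.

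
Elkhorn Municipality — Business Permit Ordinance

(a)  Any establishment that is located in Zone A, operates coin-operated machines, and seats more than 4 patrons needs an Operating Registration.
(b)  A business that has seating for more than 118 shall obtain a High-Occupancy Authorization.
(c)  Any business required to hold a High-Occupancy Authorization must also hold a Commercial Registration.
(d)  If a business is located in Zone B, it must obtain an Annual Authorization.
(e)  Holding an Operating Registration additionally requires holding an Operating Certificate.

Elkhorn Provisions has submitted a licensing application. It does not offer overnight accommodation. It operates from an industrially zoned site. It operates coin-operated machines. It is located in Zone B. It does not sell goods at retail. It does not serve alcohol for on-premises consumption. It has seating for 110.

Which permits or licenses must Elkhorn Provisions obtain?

Annual Authorization

(a) is located in Zone B (not: is located in Zone A); operates coin-operated machines; seating 110 > 4 → Operating Registration not required.
(b) seating 110 ≤ 118 → High-Occupancy Authorization not required.
(c) High-Occupancy Authorization is not required → no effect.
(d) is located in Zone B → Annual Authorization required.
(e) Operating Registration is not required → no effect.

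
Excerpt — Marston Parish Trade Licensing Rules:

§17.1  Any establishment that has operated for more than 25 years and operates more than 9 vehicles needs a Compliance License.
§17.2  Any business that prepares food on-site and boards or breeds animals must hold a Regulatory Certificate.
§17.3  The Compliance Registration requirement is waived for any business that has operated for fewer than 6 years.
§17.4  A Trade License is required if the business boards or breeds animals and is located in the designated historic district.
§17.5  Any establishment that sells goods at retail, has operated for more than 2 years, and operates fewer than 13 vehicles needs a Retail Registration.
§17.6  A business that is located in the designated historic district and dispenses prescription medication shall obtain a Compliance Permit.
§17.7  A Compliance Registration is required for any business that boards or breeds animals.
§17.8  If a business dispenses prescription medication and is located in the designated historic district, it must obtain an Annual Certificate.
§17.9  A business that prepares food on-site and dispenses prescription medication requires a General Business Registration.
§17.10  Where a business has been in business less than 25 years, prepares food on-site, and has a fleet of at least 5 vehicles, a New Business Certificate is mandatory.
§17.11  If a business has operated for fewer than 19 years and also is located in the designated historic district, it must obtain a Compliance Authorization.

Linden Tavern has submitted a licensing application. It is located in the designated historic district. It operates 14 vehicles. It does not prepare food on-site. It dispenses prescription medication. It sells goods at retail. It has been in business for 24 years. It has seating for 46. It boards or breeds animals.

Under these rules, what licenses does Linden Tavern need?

§17.1 years in business 24 ≤ 25; vehicles 14 > 9 → Compliance License not required.
§17.2 does not prepare food on-site; boards or breeds animals → Regulatory Certificate not required.
§17.3 years in business 24 ≥ 6 → Compliance Registration exemption does not apply.
§17.4 boards or breeds animals; is located in the designated historic district → Trade License required.
§17.5 sells goods at retail; years in business 24 > 2; vehicles 14 ≥ 13 → Retail Registration not required.
§17.6 is located in the designated historic district; dispenses prescription medication → Compliance Permit required.
§17.7 boards or breeds animals → Compliance Registration required.
§17.8 dispenses prescription medication; is located in the designated historic district → Annual Certificate required.
§17.9 does not prepare food on-site; dispenses prescription medication → General Business Registration not required.
§17.10 years in business 24 < 25; does not prepare food on-site; vehicles 14 ≥ 5 → New Business Certificate not required.
§17.11 years in business 24 ≥ 19; is located in the designated historic district → Compliance Authorization not required.

Annual Certificate, Compliance Permit, Compliance Registration, Trade License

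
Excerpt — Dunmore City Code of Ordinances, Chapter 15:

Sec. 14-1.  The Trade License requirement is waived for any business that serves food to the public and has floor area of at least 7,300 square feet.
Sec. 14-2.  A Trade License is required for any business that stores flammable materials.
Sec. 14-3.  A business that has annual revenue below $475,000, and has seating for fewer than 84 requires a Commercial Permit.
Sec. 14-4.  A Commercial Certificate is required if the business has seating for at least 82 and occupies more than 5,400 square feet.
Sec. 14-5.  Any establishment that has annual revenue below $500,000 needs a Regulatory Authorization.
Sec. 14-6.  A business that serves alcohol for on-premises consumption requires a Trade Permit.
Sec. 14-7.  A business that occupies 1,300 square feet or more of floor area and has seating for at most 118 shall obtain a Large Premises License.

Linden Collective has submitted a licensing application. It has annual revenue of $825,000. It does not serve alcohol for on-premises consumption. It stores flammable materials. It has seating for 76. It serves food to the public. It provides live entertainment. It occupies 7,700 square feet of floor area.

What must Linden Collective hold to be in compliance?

Sec. 14-1. serves food to the public; floor area 7,700 square feet ≥ 7,300 square feet → exempt from Trade License.
Sec. 14-2. stores flammable materials → Trade License required.
Sec. 14-3. revenue $825,000 ≥ $475,000; seating 76 < 84 → Commercial Permit not required.
Sec. 14-4. seating 76 < 82; floor area 7,700 square feet > 5,400 square feet → Commercial Certificate not required.
Sec. 14-5. revenue $825,000 ≥ $500,000 → Regulatory Authorization not required.
Sec. 14-6. does not serve alcohol for on-premises consumption → Trade Permit not required.
Sec. 14-7. floor area 7,700 square feet ≥ 1,300 square feet; seating 76 ≤ 118 → Large Premises License required.

Large Premises License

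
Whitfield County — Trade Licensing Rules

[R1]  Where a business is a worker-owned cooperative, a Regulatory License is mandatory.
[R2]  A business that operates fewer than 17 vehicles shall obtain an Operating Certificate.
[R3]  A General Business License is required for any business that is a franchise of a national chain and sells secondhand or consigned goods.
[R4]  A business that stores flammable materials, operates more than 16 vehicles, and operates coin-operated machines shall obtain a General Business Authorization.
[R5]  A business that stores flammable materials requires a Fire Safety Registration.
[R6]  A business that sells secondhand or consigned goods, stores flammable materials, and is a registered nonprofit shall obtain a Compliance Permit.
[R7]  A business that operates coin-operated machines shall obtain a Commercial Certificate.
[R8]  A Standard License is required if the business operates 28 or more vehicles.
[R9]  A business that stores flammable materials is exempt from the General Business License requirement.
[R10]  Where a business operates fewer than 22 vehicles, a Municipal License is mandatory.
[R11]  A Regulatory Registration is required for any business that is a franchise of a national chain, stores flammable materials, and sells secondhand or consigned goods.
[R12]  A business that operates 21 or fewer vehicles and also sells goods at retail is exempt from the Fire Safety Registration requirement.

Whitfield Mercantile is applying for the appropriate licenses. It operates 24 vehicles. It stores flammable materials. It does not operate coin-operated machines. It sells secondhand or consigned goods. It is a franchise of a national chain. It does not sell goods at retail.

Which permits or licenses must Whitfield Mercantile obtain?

Fire Safety Registration, Regulatory Registration

[R1] is a franchise of a national chain (not: is a worker-owned cooperative) → Regulatory License not required.
[R2] vehicles 24 ≥ 17 → Operating Certificate not required.
[R3] is a franchise of a national chain; sells secondhand or consigned goods → General Business License required.
[R4] stores flammable materials; vehicles 24 > 16; does not operate coin-operated machines → General Business Authorization not required.
[R5] stores flammable materials → Fire Safety Registration required.
[R6] sells secondhand or consigned goods; stores flammable materials; is a franchise of a national chain (not: is a registered nonprofit) → Compliance Permit not required.
[R7] does not operate coin-operated machines → Commercial Certificate not required.
[R8] vehicles 24 < 28 → Standard License not required.
[R9] stores flammable materials → exempt from General Business License.
[R10] vehicles 24 ≥ 22 → Municipal License not required.
[R11] is a franchise of a national chain; stores flammable materials; sells secondhand or consigned goods → Regulatory Registration required.
[R12] vehicles 24 > 21; does not sell goods at retail → Fire Safety Registration exemption does not apply.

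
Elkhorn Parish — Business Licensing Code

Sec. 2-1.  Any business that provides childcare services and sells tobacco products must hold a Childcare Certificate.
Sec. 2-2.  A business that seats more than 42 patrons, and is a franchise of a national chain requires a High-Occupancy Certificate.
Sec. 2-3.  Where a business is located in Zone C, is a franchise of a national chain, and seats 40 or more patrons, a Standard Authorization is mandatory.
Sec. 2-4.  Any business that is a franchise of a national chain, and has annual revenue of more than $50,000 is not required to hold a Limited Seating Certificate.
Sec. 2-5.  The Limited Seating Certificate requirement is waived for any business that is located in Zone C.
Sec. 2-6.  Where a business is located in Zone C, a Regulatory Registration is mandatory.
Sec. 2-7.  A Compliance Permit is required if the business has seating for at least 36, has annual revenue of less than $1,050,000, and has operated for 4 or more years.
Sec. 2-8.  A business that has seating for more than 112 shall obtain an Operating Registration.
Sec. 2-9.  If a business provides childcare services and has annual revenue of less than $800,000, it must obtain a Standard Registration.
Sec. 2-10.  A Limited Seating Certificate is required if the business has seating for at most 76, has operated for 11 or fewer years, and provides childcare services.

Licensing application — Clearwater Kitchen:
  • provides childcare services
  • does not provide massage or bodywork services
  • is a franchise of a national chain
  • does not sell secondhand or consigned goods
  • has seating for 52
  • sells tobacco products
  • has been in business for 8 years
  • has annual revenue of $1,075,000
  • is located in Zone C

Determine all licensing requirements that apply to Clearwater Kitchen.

Sec. 2-1. provides childcare services; sells tobacco products → Childcare Certificate required.
Sec. 2-2. seating 52 > 42; is a franchise of a national chain → High-Occupancy Certificate required.
Sec. 2-3. is located in Zone C; is a franchise of a national chain; seating 52 ≥ 40 → Standard Authorization required.
Sec. 2-4. is a franchise of a national chain; revenue $1,075,000 > $50,000 → exempt from Limited Seating Certificate.
Sec. 2-5. is located in Zone C → exempt from Limited Seating Certificate.
Sec. 2-6. is located in Zone C → Regulatory Registration required.
Sec. 2-7. seating 52 ≥ 36; revenue $1,075,000 ≥ $1,050,000; years in business 8 ≥ 4 → Compliance Permit not required.
Sec. 2-8. seating 52 ≤ 112 → Operating Registration not required.
Sec. 2-9. provides childcare services; revenue $1,075,000 ≥ $800,000 → Standard Registration not required.
Sec. 2-10. seating 52 ≤ 76; years in business 8 ≤ 11; provides childcare services → Limited Seating Certificate required.

Childcare Certificate, High-Occupancy Certificate, Regulatory Registration, Standard Authorization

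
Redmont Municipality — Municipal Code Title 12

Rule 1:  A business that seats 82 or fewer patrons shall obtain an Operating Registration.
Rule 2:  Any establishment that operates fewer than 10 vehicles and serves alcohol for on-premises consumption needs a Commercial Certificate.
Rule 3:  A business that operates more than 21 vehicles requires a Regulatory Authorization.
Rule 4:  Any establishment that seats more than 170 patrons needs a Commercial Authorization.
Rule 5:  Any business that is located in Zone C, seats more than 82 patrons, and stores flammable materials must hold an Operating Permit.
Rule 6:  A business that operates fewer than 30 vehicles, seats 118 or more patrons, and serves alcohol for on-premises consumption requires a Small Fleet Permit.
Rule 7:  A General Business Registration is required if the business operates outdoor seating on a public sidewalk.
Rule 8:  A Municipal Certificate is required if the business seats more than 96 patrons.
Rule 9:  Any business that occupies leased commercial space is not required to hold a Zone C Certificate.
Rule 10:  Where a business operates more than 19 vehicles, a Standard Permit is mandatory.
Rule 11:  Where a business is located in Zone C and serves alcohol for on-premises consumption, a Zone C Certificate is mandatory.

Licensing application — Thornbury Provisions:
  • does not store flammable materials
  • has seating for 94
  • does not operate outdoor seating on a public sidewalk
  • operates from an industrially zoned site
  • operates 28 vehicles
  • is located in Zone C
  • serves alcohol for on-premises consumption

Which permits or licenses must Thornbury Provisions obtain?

Rule 1: seating 94 > 82 → Operating Registration not required.
Rule 2: vehicles 28 ≥ 10; serves alcohol for on-premises consumption → Commercial Certificate not required.
Rule 3: vehicles 28 > 21 → Regulatory Authorization required.
Rule 4: seating 94 ≤ 170 → Commercial Authorization not required.
Rule 5: is located in Zone C; seating 94 > 82; does not store flammable materials → Operating Permit not required.
Rule 6: vehicles 28 < 30; seating 94 < 118; serves alcohol for on-premises consumption → Small Fleet Permit not required.
Rule 7: does not operate outdoor seating on a public sidewalk → General Business Registration not required.
Rule 8: seating 94 ≤ 96 → Municipal Certificate not required.
Rule 9: operates from an industrially zoned site (not: occupies leased commercial space) → Zone C Certificate exemption does not apply.
Rule 10: vehicles 28 > 19 → Standard Permit required.
Rule 11: is located in Zone C; serves alcohol for on-premises consumption → Zone C Certificate required.

Regulatory Authorization, Standard Permit, Zone C Certificate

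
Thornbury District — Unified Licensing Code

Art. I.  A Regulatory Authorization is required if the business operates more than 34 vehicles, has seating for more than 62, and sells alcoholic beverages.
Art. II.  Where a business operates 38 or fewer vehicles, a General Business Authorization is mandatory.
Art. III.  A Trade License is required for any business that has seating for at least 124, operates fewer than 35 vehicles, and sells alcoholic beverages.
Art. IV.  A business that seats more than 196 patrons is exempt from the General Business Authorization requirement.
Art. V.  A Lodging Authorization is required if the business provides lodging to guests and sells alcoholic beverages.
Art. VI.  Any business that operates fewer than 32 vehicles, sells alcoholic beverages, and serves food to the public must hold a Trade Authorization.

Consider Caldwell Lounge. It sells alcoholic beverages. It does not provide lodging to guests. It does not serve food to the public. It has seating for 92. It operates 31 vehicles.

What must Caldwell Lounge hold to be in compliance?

Art. I. vehicles 31 ≤ 34; seating 92 > 62; sells alcoholic beverages → Regulatory Authorization not required.
Art. II. vehicles 31 ≤ 38 → General Business Authorization required.
Art. III. seating 92 < 124; vehicles 31 < 35; sells alcoholic beverages → Trade License not required.
Art. IV. seating 92 ≤ 196 → General Business Authorization exemption does not apply.
Art. V. does not provide lodging to guests; sells alcoholic beverages → Lodging Authorization not required.
Art. VI. vehicles 31 < 32; sells alcoholic beverages; does not serve food to the public → Trade Authorization not required.

General Business Authorization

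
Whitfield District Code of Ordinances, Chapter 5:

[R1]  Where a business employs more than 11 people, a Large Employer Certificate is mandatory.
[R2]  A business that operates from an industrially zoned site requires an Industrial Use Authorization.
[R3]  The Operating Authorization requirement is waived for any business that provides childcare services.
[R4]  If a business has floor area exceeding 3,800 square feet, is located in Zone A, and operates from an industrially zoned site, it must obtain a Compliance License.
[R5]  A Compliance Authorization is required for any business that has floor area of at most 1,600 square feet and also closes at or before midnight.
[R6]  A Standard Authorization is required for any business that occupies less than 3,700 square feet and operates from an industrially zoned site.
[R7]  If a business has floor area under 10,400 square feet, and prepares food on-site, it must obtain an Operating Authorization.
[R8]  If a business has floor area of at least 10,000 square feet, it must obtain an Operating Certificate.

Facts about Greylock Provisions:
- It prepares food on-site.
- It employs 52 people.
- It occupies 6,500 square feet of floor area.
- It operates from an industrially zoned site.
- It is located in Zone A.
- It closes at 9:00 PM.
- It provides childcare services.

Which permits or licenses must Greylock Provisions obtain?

Compliance License, Industrial Use Authorization, Large Employer Certificate

[R1] employees 52 > 11 → Large Employer Certificate required.
[R2] operates from an industrially zoned site → Industrial Use Authorization required.
[R3] provides childcare services → exempt from Operating Authorization.
[R4] floor area 6,500 square feet > 3,800 square feet; is located in Zone A; operates from an industrially zoned site → Compliance License required.
[R5] floor area 6,500 square feet > 1,600 square feet; closes 9:00 PM, at/before midnight → Compliance Authorization not required.
[R6] floor area 6,500 square feet ≥ 3,700 square feet; operates from an industrially zoned site → Standard Authorization not required.
[R7] floor area 6,500 square feet < 10,400 square feet; prepares food on-site → Operating Authorization required.
[R8] floor area 6,500 square feet < 10,000 square feet → Operating Certificate not required.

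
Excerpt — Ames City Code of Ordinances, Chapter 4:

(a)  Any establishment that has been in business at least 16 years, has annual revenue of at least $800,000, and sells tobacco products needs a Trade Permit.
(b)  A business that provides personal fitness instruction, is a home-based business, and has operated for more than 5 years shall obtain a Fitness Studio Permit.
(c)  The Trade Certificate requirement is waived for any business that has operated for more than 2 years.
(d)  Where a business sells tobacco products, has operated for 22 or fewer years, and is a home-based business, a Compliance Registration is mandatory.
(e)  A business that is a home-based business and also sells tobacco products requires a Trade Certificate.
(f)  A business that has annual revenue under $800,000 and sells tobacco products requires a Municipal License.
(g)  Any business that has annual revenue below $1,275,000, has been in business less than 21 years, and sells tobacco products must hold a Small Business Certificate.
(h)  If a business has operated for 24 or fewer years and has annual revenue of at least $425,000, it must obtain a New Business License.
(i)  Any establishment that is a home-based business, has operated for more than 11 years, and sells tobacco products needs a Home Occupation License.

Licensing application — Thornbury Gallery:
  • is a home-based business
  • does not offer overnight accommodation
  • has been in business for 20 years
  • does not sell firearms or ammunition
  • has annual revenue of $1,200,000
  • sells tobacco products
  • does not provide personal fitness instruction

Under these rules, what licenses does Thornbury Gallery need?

Compliance Registration, Home Occupation License, New Business License, Small Business Certificate, Trade Permit

(a) years in business 20 ≥ 16; revenue $1,200,000 ≥ $800,000; sells tobacco products → Trade Permit required.
(b) does not provide personal fitness instruction; is a home-based business; years in business 20 > 5 → Fitness Studio Permit not required.
(c) years in business 20 > 2 → exempt from Trade Certificate.
(d) sells tobacco products; years in business 20 ≤ 22; is a home-based business → Compliance Registration required.
(e) is a home-based business; sells tobacco products → Trade Certificate required.
(f) revenue $1,200,000 ≥ $800,000; sells tobacco products → Municipal License not required.
(g) revenue $1,200,000 < $1,275,000; years in business 20 < 21; sells tobacco products → Small Business Certificate required.
(h) years in business 20 ≤ 24; revenue $1,200,000 ≥ $425,000 → New Business License required.
(i) is a home-based business; years in business 20 > 11; sells tobacco products → Home Occupation License required.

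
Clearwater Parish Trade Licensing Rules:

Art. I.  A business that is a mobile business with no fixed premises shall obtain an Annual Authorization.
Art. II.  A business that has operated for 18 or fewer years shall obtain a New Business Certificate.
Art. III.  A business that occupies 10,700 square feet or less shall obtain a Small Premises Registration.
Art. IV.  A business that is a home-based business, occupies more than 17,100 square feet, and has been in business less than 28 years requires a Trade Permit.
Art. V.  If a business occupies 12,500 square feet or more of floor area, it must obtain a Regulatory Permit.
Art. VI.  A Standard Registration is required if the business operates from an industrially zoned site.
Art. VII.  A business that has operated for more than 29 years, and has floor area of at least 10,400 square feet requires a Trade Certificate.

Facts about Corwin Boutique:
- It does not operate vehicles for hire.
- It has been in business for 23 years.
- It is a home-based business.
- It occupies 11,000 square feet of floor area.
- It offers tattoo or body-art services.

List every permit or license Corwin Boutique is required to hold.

None

Art. I. is a home-based business (not: is a mobile business with no fixed premises) → Annual Authorization not required.
Art. II. years in business 23 > 18 → New Business Certificate not required.
Art. III. floor area 11,000 square feet > 10,700 square feet → Small Premises Registration not required.
Art. IV. is a home-based business; floor area 11,000 square feet ≤ 17,100 square feet; years in business 23 < 28 → Trade Permit not required.
Art. V. floor area 11,000 square feet < 12,500 square feet → Regulatory Permit not required.
Art. VI. is a home-based business (not: operates from an industrially zoned site) → Standard Registration not required.
Art. VII. years in business 23 ≤ 29; floor area 11,000 square feet ≥ 10,400 square feet → Trade Certificate not required.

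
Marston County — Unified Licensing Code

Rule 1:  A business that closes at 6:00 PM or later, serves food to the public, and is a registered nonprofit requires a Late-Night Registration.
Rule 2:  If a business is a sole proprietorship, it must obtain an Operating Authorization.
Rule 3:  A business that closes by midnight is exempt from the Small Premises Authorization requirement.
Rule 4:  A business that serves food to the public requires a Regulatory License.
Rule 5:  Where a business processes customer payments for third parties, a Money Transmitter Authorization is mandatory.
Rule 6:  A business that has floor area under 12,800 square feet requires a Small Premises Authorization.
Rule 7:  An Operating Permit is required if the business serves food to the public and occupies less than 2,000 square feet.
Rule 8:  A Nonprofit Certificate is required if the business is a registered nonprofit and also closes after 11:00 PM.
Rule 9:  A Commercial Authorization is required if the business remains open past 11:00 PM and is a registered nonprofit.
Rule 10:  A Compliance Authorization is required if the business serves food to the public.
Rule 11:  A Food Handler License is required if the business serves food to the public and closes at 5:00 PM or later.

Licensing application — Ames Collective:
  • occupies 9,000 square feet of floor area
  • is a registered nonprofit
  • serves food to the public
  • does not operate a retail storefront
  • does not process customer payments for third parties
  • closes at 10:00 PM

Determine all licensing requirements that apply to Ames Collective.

Compliance Authorization, Food Handler License, Late-Night Registration, Regulatory License

Rule 1: closes 10:00 PM, after 6:00 PM; serves food to the public; is a registered nonprofit → Late-Night Registration required.
Rule 2: is a registered nonprofit (not: is a sole proprietorship) → Operating Authorization not required.
Rule 3: closes 10:00 PM, at/before midnight → exempt from Small Premises Authorization.
Rule 4: serves food to the public → Regulatory License required.
Rule 5: does not process customer payments for third parties → Money Transmitter Authorization not required.
Rule 6: floor area 9,000 square feet < 12,800 square feet → Small Premises Authorization required.
Rule 7: serves food to the public; floor area 9,000 square feet ≥ 2,000 square feet → Operating Permit not required.
Rule 8: is a registered nonprofit; closes 10:00 PM, at/before 11:00 PM → Nonprofit Certificate not required.
Rule 9: closes 10:00 PM, at/before 11:00 PM; is a registered nonprofit → Commercial Authorization not required.
Rule 10: serves food to the public → Compliance Authorization required.
Rule 11: serves food to the public; closes 10:00 PM, after 5:00 PM → Food Handler License required.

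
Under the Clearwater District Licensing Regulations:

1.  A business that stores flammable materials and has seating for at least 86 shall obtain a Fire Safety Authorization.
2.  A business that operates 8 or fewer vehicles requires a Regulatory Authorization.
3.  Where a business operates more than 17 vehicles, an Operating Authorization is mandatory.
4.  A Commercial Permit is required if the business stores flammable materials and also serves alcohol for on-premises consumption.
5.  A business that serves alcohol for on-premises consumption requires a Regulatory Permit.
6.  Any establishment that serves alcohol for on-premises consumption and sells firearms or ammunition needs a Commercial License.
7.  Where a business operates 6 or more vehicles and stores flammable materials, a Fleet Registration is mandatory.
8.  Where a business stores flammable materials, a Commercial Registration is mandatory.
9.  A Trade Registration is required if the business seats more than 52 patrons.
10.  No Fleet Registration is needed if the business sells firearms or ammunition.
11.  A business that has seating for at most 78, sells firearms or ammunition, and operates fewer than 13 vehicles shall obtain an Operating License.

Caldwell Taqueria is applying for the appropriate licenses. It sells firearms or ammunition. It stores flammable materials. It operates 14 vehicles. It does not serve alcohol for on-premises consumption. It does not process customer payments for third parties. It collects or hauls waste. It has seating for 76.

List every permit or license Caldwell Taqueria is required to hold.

1. stores flammable materials; seating 76 < 86 → Fire Safety Authorization not required.
2. vehicles 14 > 8 → Regulatory Authorization not required.
3. vehicles 14 ≤ 17 → Operating Authorization not required.
4. stores flammable materials; does not serve alcohol for on-premises consumption → Commercial Permit not required.
5. does not serve alcohol for on-premises consumption → Regulatory Permit not required.
6. does not serve alcohol for on-premises consumption; sells firearms or ammunition → Commercial License not required.
7. vehicles 14 ≥ 6; stores flammable materials → Fleet Registration required.
8. stores flammable materials → Commercial Registration required.
9. seating 76 > 52 → Trade Registration required.
10. sells firearms or ammunition → exempt from Fleet Registration.
11. seating 76 ≤ 78; sells firearms or ammunition; vehicles 14 ≥ 13 → Operating License not required.

Commercial Registration, Trade Registration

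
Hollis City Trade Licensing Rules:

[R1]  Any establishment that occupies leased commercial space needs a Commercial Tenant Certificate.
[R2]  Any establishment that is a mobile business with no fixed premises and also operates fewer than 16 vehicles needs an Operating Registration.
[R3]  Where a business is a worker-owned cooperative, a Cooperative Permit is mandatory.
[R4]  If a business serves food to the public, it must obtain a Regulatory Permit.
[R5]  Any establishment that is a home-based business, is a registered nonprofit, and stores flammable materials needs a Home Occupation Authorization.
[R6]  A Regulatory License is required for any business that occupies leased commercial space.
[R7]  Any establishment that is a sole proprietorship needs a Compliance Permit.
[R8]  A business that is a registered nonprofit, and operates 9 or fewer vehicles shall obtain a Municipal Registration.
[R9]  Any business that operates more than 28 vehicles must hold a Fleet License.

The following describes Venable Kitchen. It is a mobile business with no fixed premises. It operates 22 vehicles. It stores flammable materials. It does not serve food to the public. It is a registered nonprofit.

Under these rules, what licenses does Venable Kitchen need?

None

[R1] is a mobile business with no fixed premises (not: occupies leased commercial space) → Commercial Tenant Certificate not required.
[R2] is a mobile business with no fixed premises; vehicles 22 ≥ 16 → Operating Registration not required.
[R3] is a registered nonprofit (not: is a worker-owned cooperative) → Cooperative Permit not required.
[R4] does not serve food to the public → Regulatory Permit not required.
[R5] is a mobile business with no fixed premises (not: is a home-based business); is a registered nonprofit; stores flammable materials → Home Occupation Authorization not required.
[R6] is a mobile business with no fixed premises (not: occupies leased commercial space) → Regulatory License not required.
[R7] is a registered nonprofit (not: is a sole proprietorship) → Compliance Permit not required.
[R8] is a registered nonprofit; vehicles 22 > 9 → Municipal Registration not required.
[R9] vehicles 22 ≤ 28 → Fleet License not required.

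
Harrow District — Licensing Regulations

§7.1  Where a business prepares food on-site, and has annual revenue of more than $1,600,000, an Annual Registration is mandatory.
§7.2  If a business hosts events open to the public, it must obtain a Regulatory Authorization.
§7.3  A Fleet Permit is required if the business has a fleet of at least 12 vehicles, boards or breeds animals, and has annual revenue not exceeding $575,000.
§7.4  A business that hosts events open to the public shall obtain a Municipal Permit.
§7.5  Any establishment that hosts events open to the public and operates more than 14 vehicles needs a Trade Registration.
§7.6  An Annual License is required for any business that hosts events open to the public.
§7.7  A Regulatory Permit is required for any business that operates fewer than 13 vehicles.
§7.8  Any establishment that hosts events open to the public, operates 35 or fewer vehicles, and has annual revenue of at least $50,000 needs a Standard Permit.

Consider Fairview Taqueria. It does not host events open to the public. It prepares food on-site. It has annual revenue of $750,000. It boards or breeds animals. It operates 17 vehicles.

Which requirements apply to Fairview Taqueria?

§7.1 prepares food on-site; revenue $750,000 ≤ $1,600,000 → Annual Registration not required.
§7.2 does not host events open to the public → Regulatory Authorization not required.
§7.3 vehicles 17 ≥ 12; boards or breeds animals; revenue $750,000 > $575,000 → Fleet Permit not required.
§7.4 does not host events open to the public → Municipal Permit not required.
§7.5 does not host events open to the public; vehicles 17 > 14 → Trade Registration not required.
§7.6 does not host events open to the public → Annual License not required.
§7.7 vehicles 17 ≥ 13 → Regulatory Permit not required.
§7.8 does not host events open to the public; vehicles 17 ≤ 35; revenue $750,000 ≥ $50,000 → Standard Permit not required.

None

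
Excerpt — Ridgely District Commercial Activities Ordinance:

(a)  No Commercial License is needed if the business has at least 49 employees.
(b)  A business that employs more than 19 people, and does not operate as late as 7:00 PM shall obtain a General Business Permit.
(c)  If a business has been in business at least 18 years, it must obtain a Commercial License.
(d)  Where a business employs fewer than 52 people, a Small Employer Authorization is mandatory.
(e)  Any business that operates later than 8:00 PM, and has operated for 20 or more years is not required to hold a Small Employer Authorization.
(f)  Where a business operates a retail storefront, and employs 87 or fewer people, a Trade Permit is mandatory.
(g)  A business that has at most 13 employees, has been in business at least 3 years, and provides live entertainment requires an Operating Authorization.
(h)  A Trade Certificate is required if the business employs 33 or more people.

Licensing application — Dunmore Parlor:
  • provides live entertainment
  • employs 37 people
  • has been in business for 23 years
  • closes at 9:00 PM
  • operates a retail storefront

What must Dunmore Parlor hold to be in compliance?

(a) employees 37 < 49 → Commercial License exemption does not apply.
(b) employees 37 > 19; closes 9:00 PM, after 7:00 PM → General Business Permit not required.
(c) years in business 23 ≥ 18 → Commercial License required.
(d) employees 37 < 52 → Small Employer Authorization required.
(e) closes 9:00 PM, after 8:00 PM; years in business 23 ≥ 20 → exempt from Small Employer Authorization.
(f) operates a retail storefront; employees 37 ≤ 87 → Trade Permit required.
(g) employees 37 > 13; years in business 23 ≥ 3; provides live entertainment → Operating Authorization not required.
(h) employees 37 ≥ 33 → Trade Certificate required.

Commercial License, Trade Certificate, Trade Permit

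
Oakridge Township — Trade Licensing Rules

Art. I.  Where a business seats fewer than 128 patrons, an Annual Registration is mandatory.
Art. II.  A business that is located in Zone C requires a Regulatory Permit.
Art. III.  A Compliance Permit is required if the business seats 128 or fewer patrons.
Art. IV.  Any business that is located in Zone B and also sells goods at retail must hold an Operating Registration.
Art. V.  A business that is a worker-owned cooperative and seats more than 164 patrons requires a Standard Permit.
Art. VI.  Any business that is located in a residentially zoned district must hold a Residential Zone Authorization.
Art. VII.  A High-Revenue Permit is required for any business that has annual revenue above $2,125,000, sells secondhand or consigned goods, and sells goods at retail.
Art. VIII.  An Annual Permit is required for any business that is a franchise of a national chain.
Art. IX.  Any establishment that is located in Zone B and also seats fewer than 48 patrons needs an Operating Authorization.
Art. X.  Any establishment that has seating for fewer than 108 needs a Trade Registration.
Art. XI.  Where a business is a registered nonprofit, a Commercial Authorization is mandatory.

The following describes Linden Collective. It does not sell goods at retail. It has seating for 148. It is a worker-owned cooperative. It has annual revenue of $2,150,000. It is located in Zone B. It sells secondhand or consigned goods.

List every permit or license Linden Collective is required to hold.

Art. I. seating 148 ≥ 128 → Annual Registration not required.
Art. II. is located in Zone B (not: is located in Zone C) → Regulatory Permit not required.
Art. III. seating 148 > 128 → Compliance Permit not required.
Art. IV. is located in Zone B; does not sell goods at retail → Operating Registration not required.
Art. V. is a worker-owned cooperative; seating 148 ≤ 164 → Standard Permit not required.
Art. VI. is located in Zone B (not: is located in a residentially zoned district) → Residential Zone Authorization not required.
Art. VII. revenue $2,150,000 > $2,125,000; sells secondhand or consigned goods; does not sell goods at retail → High-Revenue Permit not required.
Art. VIII. is a worker-owned cooperative (not: is a franchise of a national chain) → Annual Permit not required.
Art. IX. is located in Zone B; seating 148 ≥ 48 → Operating Authorization not required.
Art. X. seating 148 ≥ 108 → Trade Registration not required.
Art. XI. is a worker-owned cooperative (not: is a registered nonprofit) → Commercial Authorization not required.

None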